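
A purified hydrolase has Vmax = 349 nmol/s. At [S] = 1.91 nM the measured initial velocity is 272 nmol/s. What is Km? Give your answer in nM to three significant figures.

v/Vmax = 272/349 = 0.7794 = [S]/(Km+[S]).
So Km + [S] = [S]/0.7794 = 2.451 nM, giving Km = 2.451 − 1.91 = 0.541 nM.

0.541 nM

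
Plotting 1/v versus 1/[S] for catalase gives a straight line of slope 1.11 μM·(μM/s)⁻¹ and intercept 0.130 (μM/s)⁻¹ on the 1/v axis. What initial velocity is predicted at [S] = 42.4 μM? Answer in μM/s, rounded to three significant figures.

The y-intercept is 1/Vmax, so Vmax = 1/0.130 = 7.69 μM/s.
The slope is Km/Vmax, so Km = 1.11 × 7.69 = 8.54 μM.
Then v = 7.69 × 42.4/(8.54 + 42.4) = 6.40 μM/s.

6.40 μM/s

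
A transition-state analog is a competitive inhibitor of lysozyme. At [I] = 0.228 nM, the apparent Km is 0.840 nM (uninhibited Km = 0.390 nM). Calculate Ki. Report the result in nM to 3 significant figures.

Competitive: Km,app = α·Km with α = 1 + [I]/Ki.
α = Km,app/Km = 0.840/0.390 = 2.154.
Since α = 1 + [I]/Ki, [I]/Ki = 2.154 − 1 = 1.154 and Ki = 0.228/1.154 = 0.198 nM.

0.198 nM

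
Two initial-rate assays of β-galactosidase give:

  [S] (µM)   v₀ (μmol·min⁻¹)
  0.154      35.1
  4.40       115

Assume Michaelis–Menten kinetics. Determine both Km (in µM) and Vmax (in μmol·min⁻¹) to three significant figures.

From v = Vmax[S]/(Km+[S]), each point gives Vmax = v(Km+[S])/[S].
Equating: 35.1(Km+0.154)/0.154 = 115(Km+4.40)/4.40.
227.9·Km + 35.1 = 26.14·Km + 115, so (227.9 − 26.14)·Km = 115 − 35.1.
Km = 79.90/201.8 = 0.396 µM; then Vmax = 35.1(0.396+0.154)/0.154 = 125 μmol·min⁻¹.

Km = 0.396 µM; Vmax = 125 μmol·min⁻¹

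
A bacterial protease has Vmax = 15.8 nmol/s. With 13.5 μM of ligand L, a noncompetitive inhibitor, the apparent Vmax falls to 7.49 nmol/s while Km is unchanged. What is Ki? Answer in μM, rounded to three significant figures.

12.2 μM

Noncompetitive: Vmax,app = Vmax/α with α = 1 + [I]/Ki.
α = Vmax/Vmax,app = 15.8/7.49 = 2.109.
Ki = [I]/(α − 1) = 13.5/1.109 = 12.2 μM.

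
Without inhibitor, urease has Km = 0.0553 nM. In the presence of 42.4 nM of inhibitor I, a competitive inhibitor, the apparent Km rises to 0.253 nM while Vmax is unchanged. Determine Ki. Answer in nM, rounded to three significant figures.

Competitive: Km,app = α·Km with α = 1 + [I]/Ki.
α = Km,app/Km = 0.253/0.0553 = 4.575.
Ki = [I]/(α − 1) = 42.4/3.575 = 11.9 nM.

11.9 nM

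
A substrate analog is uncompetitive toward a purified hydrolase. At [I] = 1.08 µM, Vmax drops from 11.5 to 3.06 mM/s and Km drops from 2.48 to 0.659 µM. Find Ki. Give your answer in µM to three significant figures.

0.392 µM

Uncompetitive: Vmax,app = Vmax/α (and Km,app = Km/α) with α = 1 + [I]/Ki.
α = Vmax/Vmax,app = 11.5/3.06 = 3.758.
Ki = [I]/(α − 1) = 1.08/2.758 = 0.392 µM.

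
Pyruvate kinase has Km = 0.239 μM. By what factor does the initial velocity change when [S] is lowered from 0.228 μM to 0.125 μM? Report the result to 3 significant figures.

0.703

The fractional saturations are [S]/(Km+[S]) = 0.228/0.4670 = 0.4882 and 0.125/0.3640 = 0.3434.
v₂/v₁ is just their ratio: 0.3434/0.4882 = 0.703.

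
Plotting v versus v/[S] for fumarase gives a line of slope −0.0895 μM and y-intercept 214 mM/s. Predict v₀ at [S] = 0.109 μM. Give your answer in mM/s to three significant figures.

118 mM/s

In the Eadie–Hofstee form v = Vmax − Km·(v/[S]), the slope is −Km and the intercept is Vmax, so Km = 0.0895 μM and Vmax = 214 mM/s.
v = 214 × 0.109/(0.0895 + 0.109) = 118 mM/s.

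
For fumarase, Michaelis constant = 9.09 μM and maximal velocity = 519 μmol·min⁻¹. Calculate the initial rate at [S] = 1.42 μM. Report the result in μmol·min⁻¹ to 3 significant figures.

70.1 μmol·min⁻¹

v = Vmax·[S]/(Km + [S]) = 519 × 1.42 / (9.09 + 1.42)
  = 737.0 / 10.51 = 70.1 μmol·min⁻¹.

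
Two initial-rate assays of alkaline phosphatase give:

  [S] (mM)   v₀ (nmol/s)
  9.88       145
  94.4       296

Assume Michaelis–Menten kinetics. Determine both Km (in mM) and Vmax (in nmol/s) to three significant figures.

Km = 13.1 mM; Vmax = 337 nmol/s

In reciprocal form, 1/v = (Km/Vmax)·(1/[S]) + 1/Vmax. The two points give (1/[S], 1/v) = (0.1012, 0.006897) and (0.01059, 0.003378).
Slope = (0.006897 − 0.003378)/(0.1012 − 0.01059) = 0.03882; intercept = 0.006897 − 0.03882×0.1012 = 0.002967.
Vmax = 1/intercept = 337 nmol/s; Km = slope × Vmax = 0.03882 × 337 = 13.1 mM.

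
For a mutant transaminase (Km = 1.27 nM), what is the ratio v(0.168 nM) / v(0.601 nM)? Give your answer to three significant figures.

The fractional saturations are [S]/(Km+[S]) = 0.601/1.871 = 0.3212 and 0.168/1.438 = 0.1168.
v₂/v₁ is just their ratio: 0.1168/0.3212 = 0.364.

0.364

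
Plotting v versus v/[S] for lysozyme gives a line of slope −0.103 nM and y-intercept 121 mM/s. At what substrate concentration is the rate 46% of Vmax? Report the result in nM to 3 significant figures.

0.0877 nM

The Eadie–Hofstee slope gives Km = 0.103 nM (slope = −Km).
v/Vmax = [S]/(Km+[S]) = 0.46 ⇒ [S] = Km·0.46/(1−0.46) = 0.103 × 0.8519 = 0.0877 nM.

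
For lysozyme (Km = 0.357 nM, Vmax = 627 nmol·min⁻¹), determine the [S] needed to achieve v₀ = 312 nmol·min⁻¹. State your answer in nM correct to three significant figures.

Rearranging v = Vmax[S]/(Km+[S]) gives [S] = Km·v/(Vmax − v).
[S] = 0.357 × 312 / (627 − 312) = 111.4/315.0 = 0.354 nM.

0.354 nM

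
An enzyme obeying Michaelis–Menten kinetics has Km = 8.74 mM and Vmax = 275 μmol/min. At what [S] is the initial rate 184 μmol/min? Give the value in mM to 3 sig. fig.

Rearranging v = Vmax[S]/(Km+[S]) gives [S] = Km·v/(Vmax − v).
[S] = 8.74 × 184 / (275 − 184) = 1608/91.00 = 17.7 mM.

17.7 mM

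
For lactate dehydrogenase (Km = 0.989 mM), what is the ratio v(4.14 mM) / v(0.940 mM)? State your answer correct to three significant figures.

The fractional saturations are [S]/(Km+[S]) = 0.940/1.929 = 0.4873 and 4.14/5.129 = 0.8072.
v₂/v₁ is just their ratio: 0.8072/0.4873 = 1.66.

1.66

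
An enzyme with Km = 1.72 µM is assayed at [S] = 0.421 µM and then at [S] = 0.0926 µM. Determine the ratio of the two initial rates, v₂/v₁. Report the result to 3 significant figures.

0.260

Since Vmax cancels, v₂/v₁ = [S]₂(Km+[S]₁) / [S]₁(Km+[S]₂).
= 0.0926×(1.72+0.421) / (0.421×(1.72+0.0926)) = 0.1983/0.7631 = 0.260.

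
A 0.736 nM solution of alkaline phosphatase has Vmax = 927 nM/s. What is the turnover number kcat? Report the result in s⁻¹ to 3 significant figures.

1260 s⁻¹

kcat = Vmax/[E]total = 927 nM/s / 0.736 nM = 1260 s⁻¹.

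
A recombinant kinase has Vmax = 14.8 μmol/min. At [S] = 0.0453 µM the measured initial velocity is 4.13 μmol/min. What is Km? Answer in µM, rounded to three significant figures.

v/Vmax = 4.13/14.8 = 0.2791 = [S]/(Km+[S]).
So Km + [S] = [S]/0.2791 = 0.1623 µM, giving Km = 0.1623 − 0.0453 = 0.117 µM.

0.117 µM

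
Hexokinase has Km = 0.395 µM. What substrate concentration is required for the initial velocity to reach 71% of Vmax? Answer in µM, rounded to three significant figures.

0.967 µM

v/Vmax = [S]/(Km+[S]) = 0.71, so [S] = Km·0.71/(1 − 0.71) = 0.395 × 2.448.
[S] = 0.967 µM.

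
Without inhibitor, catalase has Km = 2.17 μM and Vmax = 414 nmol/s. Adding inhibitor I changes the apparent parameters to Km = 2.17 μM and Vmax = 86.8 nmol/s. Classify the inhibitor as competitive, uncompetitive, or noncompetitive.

Vmax decreases (414 → 86.8 nmol/s) while Km is unchanged — pure noncompetitive inhibition.

noncompetitive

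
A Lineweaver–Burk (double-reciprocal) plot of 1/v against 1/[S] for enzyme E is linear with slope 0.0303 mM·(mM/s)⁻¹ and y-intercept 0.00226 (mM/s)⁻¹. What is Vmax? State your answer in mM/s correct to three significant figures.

442 mM/s

The y-intercept of a Lineweaver–Burk plot equals 1/Vmax, so Vmax = 1/0.00226 = 442 mM/s.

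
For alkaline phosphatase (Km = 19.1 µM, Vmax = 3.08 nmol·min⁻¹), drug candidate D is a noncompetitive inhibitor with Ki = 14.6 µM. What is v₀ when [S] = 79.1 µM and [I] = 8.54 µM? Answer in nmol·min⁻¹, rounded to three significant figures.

α = 1 + [I]/Ki = 1 + 8.54/14.6 = 1.585.
For a noncompetitive inhibitor, Vmax is reduced to Vmax/α while Km is unchanged: Km,app = 19.1 µM, Vmax,app = 1.94 nmol·min⁻¹.
v = Vmax,app·[S]/(Km,app + [S]) = 1.94 × 79.1/(19.1 + 79.1) = 1.57 nmol·min⁻¹.

1.57 nmol·min⁻¹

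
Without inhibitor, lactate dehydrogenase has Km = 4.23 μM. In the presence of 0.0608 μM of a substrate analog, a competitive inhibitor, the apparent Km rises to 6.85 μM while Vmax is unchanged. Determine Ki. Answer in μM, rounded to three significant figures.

0.0982 μM

Competitive: Km,app = α·Km with α = 1 + [I]/Ki.
α = Km,app/Km = 6.85/4.23 = 1.619.
Since α = 1 + [I]/Ki, [I]/Ki = 1.619 − 1 = 0.6194 and Ki = 0.0608/0.6194 = 0.0982 μM.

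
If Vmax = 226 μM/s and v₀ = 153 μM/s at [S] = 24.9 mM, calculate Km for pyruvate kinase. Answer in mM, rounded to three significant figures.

v/Vmax = 153/226 = 0.6770 = [S]/(Km+[S]).
So Km + [S] = [S]/0.6770 = 36.78 mM, giving Km = 36.78 − 24.9 = 11.9 mM.

11.9 mM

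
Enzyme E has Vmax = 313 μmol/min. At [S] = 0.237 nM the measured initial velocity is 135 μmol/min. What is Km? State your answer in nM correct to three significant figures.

0.312 nM

From v = Vmax[S]/(Km+[S]), Km = [S](Vmax − v)/v.
Km = 0.237 × (313 − 135) / 135 = 42.19/135 = 0.312 nM.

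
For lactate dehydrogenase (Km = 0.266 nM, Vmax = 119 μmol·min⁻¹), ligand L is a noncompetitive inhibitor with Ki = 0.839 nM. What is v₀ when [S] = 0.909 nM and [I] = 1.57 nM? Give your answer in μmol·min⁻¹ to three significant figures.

α = 1 + [I]/Ki = 1 + 1.57/0.839 = 2.871.
For a noncompetitive inhibitor, Vmax is reduced to Vmax/α while Km is unchanged: Km,app = 0.266 nM, Vmax,app = 41.4 μmol·min⁻¹.
v = Vmax,app·[S]/(Km,app + [S]) = 41.4 × 0.909/(0.266 + 0.909) = 32.1 μmol·min⁻¹.

32.1 μmol·min⁻¹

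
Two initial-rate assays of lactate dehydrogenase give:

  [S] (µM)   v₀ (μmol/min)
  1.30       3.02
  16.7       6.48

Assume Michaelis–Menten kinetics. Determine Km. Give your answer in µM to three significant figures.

In reciprocal form, 1/v = (Km/Vmax)·(1/[S]) + 1/Vmax. The two points give (1/[S], 1/v) = (0.7692, 0.3311) and (0.05988, 0.1543).
Slope = (0.3311 − 0.1543)/(0.7692 − 0.05988) = 0.2492; intercept = 0.3311 − 0.2492×0.7692 = 0.1394.
Vmax = 1/intercept = 7.17 μmol/min; Km = slope × Vmax = 0.2492 × 7.17 = 1.79 µM.

1.79 µM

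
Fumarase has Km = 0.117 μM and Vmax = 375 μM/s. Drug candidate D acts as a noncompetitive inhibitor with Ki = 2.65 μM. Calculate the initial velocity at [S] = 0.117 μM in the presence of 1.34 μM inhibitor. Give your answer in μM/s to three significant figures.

125 μM/s

With α = 1 + [I]/Ki = 1 + 1.34/2.65 = 1.506, the noncompetitive rate law is v = (Vmax/α)·[S] / (Km + [S]).
v = (375/1.506)×0.117 / (0.117 + 0.117) = 29.14/0.2340 = 125 μM/s.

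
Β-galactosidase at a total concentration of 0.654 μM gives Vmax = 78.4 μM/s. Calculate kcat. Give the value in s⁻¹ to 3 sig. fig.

kcat = Vmax/[E]total = 78.4 μM/s / 0.654 μM = 120 s⁻¹.

120 s⁻¹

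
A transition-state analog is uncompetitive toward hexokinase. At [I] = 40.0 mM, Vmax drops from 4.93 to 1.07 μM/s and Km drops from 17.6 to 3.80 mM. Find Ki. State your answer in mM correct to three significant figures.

11.1 mM

Uncompetitive: Vmax,app = Vmax/α (and Km,app = Km/α) with α = 1 + [I]/Ki.
α = Vmax/Vmax,app = 4.93/1.07 = 4.607.
Since α = 1 + [I]/Ki, [I]/Ki = 4.607 − 1 = 3.607 and Ki = 40.0/3.607 = 11.1 mM.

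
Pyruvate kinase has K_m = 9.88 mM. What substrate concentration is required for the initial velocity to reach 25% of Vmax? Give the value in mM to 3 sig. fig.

3.29 mM

v/Vmax = [S]/(Km+[S]) = 0.25, so [S] = Km·0.25/(1 − 0.25) = 9.88 × 0.3333.
[S] = 3.29 mM.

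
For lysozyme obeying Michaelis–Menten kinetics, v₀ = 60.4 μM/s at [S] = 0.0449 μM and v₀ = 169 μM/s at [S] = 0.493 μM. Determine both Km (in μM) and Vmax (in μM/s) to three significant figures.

Km = 0.108 μM; Vmax = 206 μM/s

In reciprocal form, 1/v = (Km/Vmax)·(1/[S]) + 1/Vmax. The two points give (1/[S], 1/v) = (22.27, 0.01656) and (2.028, 0.005917).
Slope = (0.01656 − 0.005917)/(22.27 − 2.028) = 0.0005256; intercept = 0.01656 − 0.0005256×22.27 = 0.004851.
Vmax = 1/intercept = 206 μM/s; Km = slope × Vmax = 0.0005256 × 206 = 0.108 μM.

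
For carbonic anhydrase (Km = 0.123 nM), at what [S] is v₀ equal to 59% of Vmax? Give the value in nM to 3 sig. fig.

0.177 nM

v/Vmax = [S]/(Km+[S]) = 0.59, so [S] = Km·0.59/(1 − 0.59) = 0.123 × 1.439.
[S] = 0.177 nM.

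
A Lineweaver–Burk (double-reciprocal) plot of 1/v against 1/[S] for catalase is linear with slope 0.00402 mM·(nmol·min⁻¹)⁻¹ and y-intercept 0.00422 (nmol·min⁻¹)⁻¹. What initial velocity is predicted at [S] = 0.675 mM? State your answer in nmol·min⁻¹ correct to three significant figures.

98.3 nmol·min⁻¹

The y-intercept is 1/Vmax, so Vmax = 1/0.00422 = 237 nmol·min⁻¹.
The slope is Km/Vmax, so Km = 0.00402 × 237 = 0.953 mM.
Then v = 237 × 0.675/(0.953 + 0.675) = 98.3 nmol·min⁻¹.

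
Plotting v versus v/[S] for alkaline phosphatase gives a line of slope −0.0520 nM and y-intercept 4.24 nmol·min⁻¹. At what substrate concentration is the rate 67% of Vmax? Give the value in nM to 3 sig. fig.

0.106 nM

The Eadie–Hofstee slope gives Km = 0.0520 nM (slope = −Km).
v/Vmax = [S]/(Km+[S]) = 0.67 ⇒ [S] = Km·0.67/(1−0.67) = 0.0520 × 2.030 = 0.106 nM.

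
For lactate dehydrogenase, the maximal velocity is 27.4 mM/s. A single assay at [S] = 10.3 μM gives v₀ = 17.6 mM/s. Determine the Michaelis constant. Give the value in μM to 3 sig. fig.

5.74 μM

From v = Vmax[S]/(Km+[S]), Km = [S](Vmax − v)/v.
Km = 10.3 × (27.4 − 17.6) / 17.6 = 100.9/17.6 = 5.74 μM.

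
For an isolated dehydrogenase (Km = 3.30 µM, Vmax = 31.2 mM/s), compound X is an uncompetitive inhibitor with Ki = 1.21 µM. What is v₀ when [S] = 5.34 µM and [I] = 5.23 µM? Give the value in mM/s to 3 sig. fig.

5.25 mM/s

With α = 1 + [I]/Ki = 1 + 5.23/1.21 = 5.322, the uncompetitive rate law is v = (Vmax/α)·[S] / (Km/α + [S]).
v = (31.2/5.322)×5.34 / (3.30/5.322 + 5.34) = 31.30/5.960 = 5.25 mM/s.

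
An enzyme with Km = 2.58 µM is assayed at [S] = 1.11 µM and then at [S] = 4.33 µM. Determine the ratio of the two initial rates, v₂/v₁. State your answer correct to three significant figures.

2.08

Since Vmax cancels, v₂/v₁ = [S]₂(Km+[S]₁) / [S]₁(Km+[S]₂).
= 4.33×(2.58+1.11) / (1.11×(2.58+4.33)) = 15.98/7.670 = 2.08.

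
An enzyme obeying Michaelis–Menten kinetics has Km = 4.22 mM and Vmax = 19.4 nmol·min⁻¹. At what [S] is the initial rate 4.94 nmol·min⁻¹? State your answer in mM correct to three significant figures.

1.44 mM

Rearranging v = Vmax[S]/(Km+[S]) gives [S] = Km·v/(Vmax − v).
[S] = 4.22 × 4.94 / (19.4 − 4.94) = 20.85/14.46 = 1.44 mM.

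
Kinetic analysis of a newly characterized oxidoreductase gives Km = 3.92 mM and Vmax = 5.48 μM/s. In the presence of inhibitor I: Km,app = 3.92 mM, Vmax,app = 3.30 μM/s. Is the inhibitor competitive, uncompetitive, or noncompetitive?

noncompetitive

Vmax decreases (5.48 → 3.30 μM/s) while Km is unchanged — pure noncompetitive inhibition.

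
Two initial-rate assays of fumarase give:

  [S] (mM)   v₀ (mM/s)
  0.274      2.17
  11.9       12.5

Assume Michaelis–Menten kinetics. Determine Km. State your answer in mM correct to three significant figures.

From v = Vmax[S]/(Km+[S]), each point gives Vmax = v(Km+[S])/[S].
Equating: 2.17(Km+0.274)/0.274 = 12.5(Km+11.9)/11.9.
7.920·Km + 2.17 = 1.050·Km + 12.5, so (7.920 − 1.050)·Km = 12.5 − 2.17.
Km = 10.33/6.869 = 1.50 mM; then Vmax = 2.17(1.50+0.274)/0.274 = 14.1 mM/s.

1.50 mM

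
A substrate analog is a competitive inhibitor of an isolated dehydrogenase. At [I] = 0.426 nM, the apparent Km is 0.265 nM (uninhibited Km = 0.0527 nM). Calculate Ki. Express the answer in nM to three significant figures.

Competitive: Km,app = α·Km with α = 1 + [I]/Ki.
α = Km,app/Km = 0.265/0.0527 = 5.028.
Ki = [I]/(α − 1) = 0.426/4.028 = 0.106 nM.

0.106 nM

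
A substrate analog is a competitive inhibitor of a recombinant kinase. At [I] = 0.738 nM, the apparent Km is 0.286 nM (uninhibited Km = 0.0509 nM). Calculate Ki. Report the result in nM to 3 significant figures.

0.160 nM

Competitive: Km,app = α·Km with α = 1 + [I]/Ki.
α = Km,app/Km = 0.286/0.0509 = 5.619.
Ki = [I]/(α − 1) = 0.738/4.619 = 0.160 nM.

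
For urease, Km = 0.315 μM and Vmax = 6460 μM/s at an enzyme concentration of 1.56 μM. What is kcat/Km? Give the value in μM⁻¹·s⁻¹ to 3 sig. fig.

kcat = Vmax/[E]total = 6460/1.56 = 4140 s⁻¹.
kcat/Km = 4140/0.315 = 13100 μM⁻¹·s⁻¹.

13100 μM⁻¹·s⁻¹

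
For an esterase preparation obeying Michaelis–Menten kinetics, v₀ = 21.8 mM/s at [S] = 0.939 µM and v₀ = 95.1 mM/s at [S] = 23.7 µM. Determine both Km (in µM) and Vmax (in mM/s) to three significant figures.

In reciprocal form, 1/v = (Km/Vmax)·(1/[S]) + 1/Vmax. The two points give (1/[S], 1/v) = (1.065, 0.04587) and (0.04219, 0.01052).
Slope = (0.04587 − 0.01052)/(1.065 − 0.04219) = 0.03457; intercept = 0.04587 − 0.03457×1.065 = 0.009057.
Vmax = 1/intercept = 110 mM/s; Km = slope × Vmax = 0.03457 × 110 = 3.82 µM.

Km = 3.82 µM; Vmax = 110 mM/s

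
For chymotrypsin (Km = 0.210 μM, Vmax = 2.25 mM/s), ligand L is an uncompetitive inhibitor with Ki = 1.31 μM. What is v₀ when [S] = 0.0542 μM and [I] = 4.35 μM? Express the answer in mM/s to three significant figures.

With α = 1 + [I]/Ki = 1 + 4.35/1.31 = 4.321, the uncompetitive rate law is v = (Vmax/α)·[S] / (Km/α + [S]).
v = (2.25/4.321)×0.0542 / (0.210/4.321 + 0.0542) = 0.02823/0.1028 = 0.275 mM/s.

0.275 mM/s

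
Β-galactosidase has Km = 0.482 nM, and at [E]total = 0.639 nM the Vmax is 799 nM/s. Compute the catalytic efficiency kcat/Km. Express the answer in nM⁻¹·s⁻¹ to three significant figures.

kcat = Vmax/[E]total = 799/0.639 = 1250 s⁻¹.
kcat/Km = 1250/0.482 = 2590 nM⁻¹·s⁻¹.

2590 nM⁻¹·s⁻¹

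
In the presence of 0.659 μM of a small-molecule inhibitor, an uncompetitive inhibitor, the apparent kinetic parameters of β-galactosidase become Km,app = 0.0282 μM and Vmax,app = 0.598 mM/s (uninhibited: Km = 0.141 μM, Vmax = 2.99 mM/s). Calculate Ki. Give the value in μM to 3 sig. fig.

0.165 μM

Uncompetitive: Vmax,app = Vmax/α (and Km,app = Km/α) with α = 1 + [I]/Ki.
α = Vmax/Vmax,app = 2.99/0.598 = 5.000.
Since α = 1 + [I]/Ki, [I]/Ki = 5.000 − 1 = 4.000 and Ki = 0.659/4.000 = 0.165 μM.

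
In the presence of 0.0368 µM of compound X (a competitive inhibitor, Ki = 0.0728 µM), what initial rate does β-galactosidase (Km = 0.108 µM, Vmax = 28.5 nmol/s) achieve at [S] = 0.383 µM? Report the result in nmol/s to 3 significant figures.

20.0 nmol/s

α = 1 + [I]/Ki = 1 + 0.0368/0.0728 = 1.505.
For a competitive inhibitor, Vmax is unchanged and the apparent Km becomes α·Km: Km,app = 0.163 µM, Vmax,app = 28.5 nmol/s.
v = Vmax,app·[S]/(Km,app + [S]) = 28.5 × 0.383/(0.163 + 0.383) = 20.0 nmol/s.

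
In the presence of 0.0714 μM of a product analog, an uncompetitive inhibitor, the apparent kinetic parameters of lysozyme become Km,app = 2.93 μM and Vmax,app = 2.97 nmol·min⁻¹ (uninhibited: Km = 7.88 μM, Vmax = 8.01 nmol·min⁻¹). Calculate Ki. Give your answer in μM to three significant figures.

Uncompetitive: Vmax,app = Vmax/α (and Km,app = Km/α) with α = 1 + [I]/Ki.
α = Vmax/Vmax,app = 8.01/2.97 = 2.697.
Since α = 1 + [I]/Ki, [I]/Ki = 2.697 − 1 = 1.697 and Ki = 0.0714/1.697 = 0.0421 μM.

0.0421 μM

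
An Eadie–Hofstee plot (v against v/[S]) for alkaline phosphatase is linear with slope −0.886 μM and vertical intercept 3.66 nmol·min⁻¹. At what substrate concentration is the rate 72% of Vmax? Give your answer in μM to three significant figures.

The Eadie–Hofstee slope gives Km = 0.886 μM (slope = −Km).
v/Vmax = [S]/(Km+[S]) = 0.72 ⇒ [S] = Km·0.72/(1−0.72) = 0.886 × 2.571 = 2.28 μM.

2.28 μM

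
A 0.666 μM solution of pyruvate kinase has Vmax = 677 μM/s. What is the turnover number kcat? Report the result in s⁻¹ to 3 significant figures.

1020 s⁻¹

kcat = Vmax/[E]total = 677 μM/s / 0.666 μM = 1020 s⁻¹.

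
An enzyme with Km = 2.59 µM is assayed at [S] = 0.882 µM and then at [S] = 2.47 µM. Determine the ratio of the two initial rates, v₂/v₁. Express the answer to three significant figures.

The fractional saturations are [S]/(Km+[S]) = 0.882/3.472 = 0.2540 and 2.47/5.060 = 0.4881.
v₂/v₁ is just their ratio: 0.4881/0.2540 = 1.92.

1.92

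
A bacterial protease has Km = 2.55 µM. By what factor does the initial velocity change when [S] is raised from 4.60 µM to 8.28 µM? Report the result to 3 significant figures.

Since Vmax cancels, v₂/v₁ = [S]₂(Km+[S]₁) / [S]₁(Km+[S]₂).
= 8.28×(2.55+4.60) / (4.60×(2.55+8.28)) = 59.20/49.82 = 1.19.

1.19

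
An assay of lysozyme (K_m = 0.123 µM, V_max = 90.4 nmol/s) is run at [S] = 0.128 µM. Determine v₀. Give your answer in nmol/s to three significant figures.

46.1 nmol/s

[S]/(Km+[S]) = 0.128/0.2510 = 0.5100, the fractional saturation.
v = 0.5100 × Vmax = 0.5100 × 90.4 = 46.1 nmol/s.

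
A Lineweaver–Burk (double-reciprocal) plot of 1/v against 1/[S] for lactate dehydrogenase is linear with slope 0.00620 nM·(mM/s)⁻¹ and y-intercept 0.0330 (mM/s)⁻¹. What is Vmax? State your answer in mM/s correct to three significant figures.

30.3 mM/s

The y-intercept of a Lineweaver–Burk plot equals 1/Vmax, so Vmax = 1/0.0330 = 30.3 mM/s.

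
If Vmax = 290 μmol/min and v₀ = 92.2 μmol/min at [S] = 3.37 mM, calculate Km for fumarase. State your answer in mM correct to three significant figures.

7.23 mM

From v = Vmax[S]/(Km+[S]), Km = [S](Vmax − v)/v.
Km = 3.37 × (290 − 92.2) / 92.2 = 666.6/92.2 = 7.23 mM.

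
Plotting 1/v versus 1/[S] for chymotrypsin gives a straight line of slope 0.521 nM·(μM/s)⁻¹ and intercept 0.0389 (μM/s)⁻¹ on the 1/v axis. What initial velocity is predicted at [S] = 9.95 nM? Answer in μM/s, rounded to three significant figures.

The y-intercept is 1/Vmax, so Vmax = 1/0.0389 = 25.7 μM/s.
The slope is Km/Vmax, so Km = 0.521 × 25.7 = 13.4 nM.
Then v = 25.7 × 9.95/(13.4 + 9.95) = 11.0 μM/s.

11.0 μM/s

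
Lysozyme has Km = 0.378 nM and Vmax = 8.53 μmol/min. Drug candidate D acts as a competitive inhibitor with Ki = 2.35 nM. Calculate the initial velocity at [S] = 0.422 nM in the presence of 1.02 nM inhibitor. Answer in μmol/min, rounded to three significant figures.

With α = 1 + [I]/Ki = 1 + 1.02/2.35 = 1.434, the competitive rate law is v = Vmax[S] / (αKm + [S]).
v = 8.53×0.422 / (1.434×0.378 + 0.422) = 3.600/0.9641 = 3.73 μmol/min.

3.73 μmol/min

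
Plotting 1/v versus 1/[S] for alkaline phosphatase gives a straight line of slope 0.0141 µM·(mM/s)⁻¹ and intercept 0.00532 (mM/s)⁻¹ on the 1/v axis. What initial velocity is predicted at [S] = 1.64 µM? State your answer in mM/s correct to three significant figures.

The y-intercept is 1/Vmax, so Vmax = 1/0.00532 = 188 mM/s.
The slope is Km/Vmax, so Km = 0.0141 × 188 = 2.65 µM.
Then v = 188 × 1.64/(2.65 + 1.64) = 71.9 mM/s.

71.9 mM/s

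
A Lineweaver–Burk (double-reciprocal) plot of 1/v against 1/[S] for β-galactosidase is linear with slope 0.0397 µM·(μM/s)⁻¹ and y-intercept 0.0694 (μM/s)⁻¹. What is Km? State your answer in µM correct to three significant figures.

0.572 µM

y-intercept = 1/Vmax ⇒ Vmax = 14.4 μM/s; slope = Km/Vmax ⇒ Km = slope × Vmax.
Km = 0.0397 × 14.4 = 0.572 µM.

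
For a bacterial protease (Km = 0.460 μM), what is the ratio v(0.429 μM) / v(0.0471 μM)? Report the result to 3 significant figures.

5.20

The fractional saturations are [S]/(Km+[S]) = 0.0471/0.5071 = 0.09288 and 0.429/0.8890 = 0.4826.
v₂/v₁ is just their ratio: 0.4826/0.09288 = 5.20.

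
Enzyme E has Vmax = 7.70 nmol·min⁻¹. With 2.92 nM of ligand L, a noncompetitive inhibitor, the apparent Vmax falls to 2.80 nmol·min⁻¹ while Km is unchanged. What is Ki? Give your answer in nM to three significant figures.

Noncompetitive: Vmax,app = Vmax/α with α = 1 + [I]/Ki.
α = Vmax/Vmax,app = 7.70/2.80 = 2.750.
Since α = 1 + [I]/Ki, [I]/Ki = 2.750 − 1 = 1.750 and Ki = 2.92/1.750 = 1.67 nM.

1.67 nM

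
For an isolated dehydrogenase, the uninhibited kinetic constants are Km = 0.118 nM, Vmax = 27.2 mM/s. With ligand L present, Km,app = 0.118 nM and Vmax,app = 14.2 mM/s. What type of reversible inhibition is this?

Vmax decreases (27.2 → 14.2 mM/s) while Km is unchanged — pure noncompetitive inhibition.

noncompetitive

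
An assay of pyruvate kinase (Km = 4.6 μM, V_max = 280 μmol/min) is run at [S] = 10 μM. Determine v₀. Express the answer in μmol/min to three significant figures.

v = Vmax·[S]/(Km + [S]) = 280 × 10 / (4.6 + 10)
  = 2800 / 14.60 = 192 μmol/min.

192 μmol/min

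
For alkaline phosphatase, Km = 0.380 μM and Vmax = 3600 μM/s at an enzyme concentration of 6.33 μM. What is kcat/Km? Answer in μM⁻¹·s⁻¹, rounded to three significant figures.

1500 μM⁻¹·s⁻¹

kcat = Vmax/[E]total = 3600/6.33 = 569 s⁻¹.
kcat/Km = 569/0.380 = 1500 μM⁻¹·s⁻¹.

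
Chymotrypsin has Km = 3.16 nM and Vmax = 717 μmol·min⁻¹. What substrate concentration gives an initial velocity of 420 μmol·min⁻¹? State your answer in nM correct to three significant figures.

Rearranging v = Vmax[S]/(Km+[S]) gives [S] = Km·v/(Vmax − v).
[S] = 3.16 × 420 / (717 − 420) = 1327/297.0 = 4.47 nM.

4.47 nM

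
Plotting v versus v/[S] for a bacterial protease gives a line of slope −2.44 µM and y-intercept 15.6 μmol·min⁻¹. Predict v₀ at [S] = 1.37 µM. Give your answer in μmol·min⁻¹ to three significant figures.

In the Eadie–Hofstee form v = Vmax − Km·(v/[S]), the slope is −Km and the intercept is Vmax, so Km = 2.44 µM and Vmax = 15.6 μmol·min⁻¹.
v = 15.6 × 1.37/(2.44 + 1.37) = 5.61 μmol·min⁻¹.

5.61 μmol·min⁻¹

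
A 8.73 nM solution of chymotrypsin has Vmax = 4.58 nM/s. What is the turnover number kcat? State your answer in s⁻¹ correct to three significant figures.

0.525 s⁻¹

kcat = Vmax/[E]total = 4.58 nM/s / 8.73 nM = 0.525 s⁻¹.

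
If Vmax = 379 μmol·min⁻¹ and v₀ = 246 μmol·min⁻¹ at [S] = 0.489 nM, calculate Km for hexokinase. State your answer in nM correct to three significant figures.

v/Vmax = 246/379 = 0.6491 = [S]/(Km+[S]).
So Km + [S] = [S]/0.6491 = 0.7534 nM, giving Km = 0.7534 − 0.489 = 0.264 nM.

0.264 nM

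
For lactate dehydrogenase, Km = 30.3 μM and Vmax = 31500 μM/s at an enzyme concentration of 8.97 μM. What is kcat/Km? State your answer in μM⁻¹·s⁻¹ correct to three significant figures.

116 μM⁻¹·s⁻¹

kcat = Vmax/[E]total = 31500/8.97 = 3510 s⁻¹.
kcat/Km = 3510/30.3 = 116 μM⁻¹·s⁻¹.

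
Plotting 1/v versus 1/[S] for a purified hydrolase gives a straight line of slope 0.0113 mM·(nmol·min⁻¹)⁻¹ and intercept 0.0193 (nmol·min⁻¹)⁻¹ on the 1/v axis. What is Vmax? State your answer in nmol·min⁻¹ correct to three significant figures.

The y-intercept of a Lineweaver–Burk plot equals 1/Vmax, so Vmax = 1/0.0193 = 51.8 nmol·min⁻¹.

51.8 nmol·min⁻¹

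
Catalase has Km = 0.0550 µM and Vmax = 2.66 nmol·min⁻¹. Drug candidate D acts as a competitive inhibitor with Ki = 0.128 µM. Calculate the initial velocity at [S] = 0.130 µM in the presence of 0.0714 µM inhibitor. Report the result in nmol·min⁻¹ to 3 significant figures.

1.60 nmol·min⁻¹

α = 1 + [I]/Ki = 1 + 0.0714/0.128 = 1.558.
For a competitive inhibitor, Vmax is unchanged and the apparent Km becomes α·Km: Km,app = 0.0857 µM, Vmax,app = 2.66 nmol·min⁻¹.
v = Vmax,app·[S]/(Km,app + [S]) = 2.66 × 0.130/(0.0857 + 0.130) = 1.60 nmol·min⁻¹.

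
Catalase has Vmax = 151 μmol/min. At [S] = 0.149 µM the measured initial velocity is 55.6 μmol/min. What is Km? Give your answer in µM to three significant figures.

0.256 µM

v/Vmax = 55.6/151 = 0.3682 = [S]/(Km+[S]).
So Km + [S] = [S]/0.3682 = 0.4047 µM, giving Km = 0.4047 − 0.149 = 0.256 µM.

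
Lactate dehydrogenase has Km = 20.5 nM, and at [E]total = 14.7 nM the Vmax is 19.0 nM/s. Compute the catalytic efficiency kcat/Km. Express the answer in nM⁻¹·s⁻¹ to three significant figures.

kcat = Vmax/[E]total = 19.0/14.7 = 1.29 s⁻¹.
kcat/Km = 1.29/20.5 = 0.0630 nM⁻¹·s⁻¹.

0.0630 nM⁻¹·s⁻¹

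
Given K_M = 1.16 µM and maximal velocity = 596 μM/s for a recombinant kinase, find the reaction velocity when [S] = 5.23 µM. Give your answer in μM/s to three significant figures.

[S]/(Km+[S]) = 5.23/6.390 = 0.8185, the fractional saturation.
v = 0.8185 × Vmax = 0.8185 × 596 = 488 μM/s.

488 μM/s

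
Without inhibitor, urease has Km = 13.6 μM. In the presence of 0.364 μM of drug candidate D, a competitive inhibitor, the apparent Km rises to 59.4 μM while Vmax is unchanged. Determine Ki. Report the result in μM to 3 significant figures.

Competitive: Km,app = α·Km with α = 1 + [I]/Ki.
α = Km,app/Km = 59.4/13.6 = 4.368.
Since α = 1 + [I]/Ki, [I]/Ki = 4.368 − 1 = 3.368 and Ki = 0.364/3.368 = 0.108 μM.

0.108 μM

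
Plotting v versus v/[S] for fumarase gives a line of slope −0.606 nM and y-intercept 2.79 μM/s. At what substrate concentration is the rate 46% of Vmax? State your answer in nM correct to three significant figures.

The Eadie–Hofstee slope gives Km = 0.606 nM (slope = −Km).
v/Vmax = [S]/(Km+[S]) = 0.46 ⇒ [S] = Km·0.46/(1−0.46) = 0.606 × 0.8519 = 0.516 nM.

0.516 nM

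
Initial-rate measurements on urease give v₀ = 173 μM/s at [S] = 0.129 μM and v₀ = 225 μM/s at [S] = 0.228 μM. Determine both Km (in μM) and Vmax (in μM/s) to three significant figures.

In reciprocal form, 1/v = (Km/Vmax)·(1/[S]) + 1/Vmax. The two points give (1/[S], 1/v) = (7.752, 0.005780) and (4.386, 0.004444).
Slope = (0.005780 − 0.004444)/(7.752 − 4.386) = 0.0003969; intercept = 0.005780 − 0.0003969×7.752 = 0.002704.
Vmax = 1/intercept = 370 μM/s; Km = slope × Vmax = 0.0003969 × 370 = 0.147 μM.

Km = 0.147 μM; Vmax = 370 μM/s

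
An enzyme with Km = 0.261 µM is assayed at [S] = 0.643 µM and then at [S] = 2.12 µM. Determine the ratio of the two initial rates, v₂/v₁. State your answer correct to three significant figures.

Since Vmax cancels, v₂/v₁ = [S]₂(Km+[S]₁) / [S]₁(Km+[S]₂).
= 2.12×(0.261+0.643) / (0.643×(0.261+2.12)) = 1.916/1.531 = 1.25.

1.25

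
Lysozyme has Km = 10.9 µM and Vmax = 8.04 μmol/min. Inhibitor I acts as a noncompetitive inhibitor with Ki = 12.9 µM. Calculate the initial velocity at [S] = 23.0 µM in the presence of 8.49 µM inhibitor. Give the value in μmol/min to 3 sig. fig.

3.29 μmol/min

With α = 1 + [I]/Ki = 1 + 8.49/12.9 = 1.658, the noncompetitive rate law is v = (Vmax/α)·[S] / (Km + [S]).
v = (8.04/1.658)×23.0 / (10.9 + 23.0) = 111.5/33.90 = 3.29 μmol/min.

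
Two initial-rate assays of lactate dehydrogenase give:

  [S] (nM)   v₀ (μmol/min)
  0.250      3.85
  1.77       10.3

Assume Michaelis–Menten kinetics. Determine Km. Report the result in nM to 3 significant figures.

0.673 nM

From v = Vmax[S]/(Km+[S]), each point gives Vmax = v(Km+[S])/[S].
Equating: 3.85(Km+0.250)/0.250 = 10.3(Km+1.77)/1.77.
15.40·Km + 3.85 = 5.819·Km + 10.3, so (15.40 − 5.819)·Km = 10.3 − 3.85.
Km = 6.450/9.581 = 0.673 nM; then Vmax = 3.85(0.673+0.250)/0.250 = 14.2 μmol/min.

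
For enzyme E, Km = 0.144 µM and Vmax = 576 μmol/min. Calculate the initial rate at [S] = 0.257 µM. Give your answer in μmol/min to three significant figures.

[S]/(Km+[S]) = 0.257/0.4010 = 0.6409, the fractional saturation.
v = 0.6409 × Vmax = 0.6409 × 576 = 369 μmol/min.

369 μmol/min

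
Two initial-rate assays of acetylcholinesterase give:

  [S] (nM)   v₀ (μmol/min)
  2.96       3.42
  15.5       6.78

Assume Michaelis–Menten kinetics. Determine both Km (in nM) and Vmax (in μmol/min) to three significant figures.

From v = Vmax[S]/(Km+[S]), each point gives Vmax = v(Km+[S])/[S].
Equating: 3.42(Km+2.96)/2.96 = 6.78(Km+15.5)/15.5.
1.155·Km + 3.42 = 0.4374·Km + 6.78, so (1.155 − 0.4374)·Km = 6.78 − 3.42.
Km = 3.360/0.7180 = 4.68 nM; then Vmax = 3.42(4.68+2.96)/2.96 = 8.83 μmol/min.

Km = 4.68 nM; Vmax = 8.83 μmol/min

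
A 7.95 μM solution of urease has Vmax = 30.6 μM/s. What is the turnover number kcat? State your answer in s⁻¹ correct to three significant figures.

kcat = Vmax/[E]total = 30.6 μM/s / 7.95 μM = 3.85 s⁻¹.

3.85 s⁻¹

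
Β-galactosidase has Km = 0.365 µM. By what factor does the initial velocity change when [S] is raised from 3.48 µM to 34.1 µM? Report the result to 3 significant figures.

Since Vmax cancels, v₂/v₁ = [S]₂(Km+[S]₁) / [S]₁(Km+[S]₂).
= 34.1×(0.365+3.48) / (3.48×(0.365+34.1)) = 131.1/119.9 = 1.09.

1.09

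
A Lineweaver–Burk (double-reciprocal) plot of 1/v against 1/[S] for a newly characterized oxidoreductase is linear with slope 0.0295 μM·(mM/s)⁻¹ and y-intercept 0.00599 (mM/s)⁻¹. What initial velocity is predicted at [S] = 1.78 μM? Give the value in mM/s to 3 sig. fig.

44.3 mM/s

The y-intercept is 1/Vmax, so Vmax = 1/0.00599 = 167 mM/s.
The slope is Km/Vmax, so Km = 0.0295 × 167 = 4.92 μM.
Then v = 167 × 1.78/(4.92 + 1.78) = 44.3 mM/s.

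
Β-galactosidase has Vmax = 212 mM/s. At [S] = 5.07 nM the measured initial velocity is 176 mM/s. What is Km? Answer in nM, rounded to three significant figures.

v/Vmax = 176/212 = 0.8302 = [S]/(Km+[S]).
So Km + [S] = [S]/0.8302 = 6.107 nM, giving Km = 6.107 − 5.07 = 1.04 nM.

1.04 nM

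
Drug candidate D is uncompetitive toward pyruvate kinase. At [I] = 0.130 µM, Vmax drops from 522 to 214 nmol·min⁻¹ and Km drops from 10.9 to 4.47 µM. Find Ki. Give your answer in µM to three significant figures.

Uncompetitive: Vmax,app = Vmax/α (and Km,app = Km/α) with α = 1 + [I]/Ki.
α = Vmax/Vmax,app = 522/214 = 2.439.
Since α = 1 + [I]/Ki, [I]/Ki = 2.439 − 1 = 1.439 and Ki = 0.130/1.439 = 0.0903 µM.

0.0903 µM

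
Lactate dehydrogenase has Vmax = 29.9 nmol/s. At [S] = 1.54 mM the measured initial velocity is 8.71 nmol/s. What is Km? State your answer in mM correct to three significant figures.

3.75 mM

v/Vmax = 8.71/29.9 = 0.2913 = [S]/(Km+[S]).
So Km + [S] = [S]/0.2913 = 5.287 mM, giving Km = 5.287 − 1.54 = 3.75 mM.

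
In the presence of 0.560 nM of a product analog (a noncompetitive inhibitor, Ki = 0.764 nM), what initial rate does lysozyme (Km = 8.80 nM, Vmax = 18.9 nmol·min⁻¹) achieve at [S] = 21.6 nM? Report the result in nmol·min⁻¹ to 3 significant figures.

α = 1 + [I]/Ki = 1 + 0.560/0.764 = 1.733.
For a noncompetitive inhibitor, Vmax is reduced to Vmax/α while Km is unchanged: Km,app = 8.80 nM, Vmax,app = 10.9 nmol·min⁻¹.
v = Vmax,app·[S]/(Km,app + [S]) = 10.9 × 21.6/(8.80 + 21.6) = 7.75 nmol·min⁻¹.

7.75 nmol·min⁻¹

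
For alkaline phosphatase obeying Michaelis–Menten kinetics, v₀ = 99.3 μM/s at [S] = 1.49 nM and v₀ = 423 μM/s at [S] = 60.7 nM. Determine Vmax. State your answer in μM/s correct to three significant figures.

From v = Vmax[S]/(Km+[S]), each point gives Vmax = v(Km+[S])/[S].
Equating: 99.3(Km+1.49)/1.49 = 423(Km+60.7)/60.7.
66.64·Km + 99.3 = 6.969·Km + 423, so (66.64 − 6.969)·Km = 423 − 99.3.
Km = 323.7/59.68 = 5.42 nM; then Vmax = 99.3(5.42+1.49)/1.49 = 461 μM/s.

461 μM/s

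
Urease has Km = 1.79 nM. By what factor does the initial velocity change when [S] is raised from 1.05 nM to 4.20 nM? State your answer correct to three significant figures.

1.90

Since Vmax cancels, v₂/v₁ = [S]₂(Km+[S]₁) / [S]₁(Km+[S]₂).
= 4.20×(1.79+1.05) / (1.05×(1.79+4.20)) = 11.93/6.290 = 1.90.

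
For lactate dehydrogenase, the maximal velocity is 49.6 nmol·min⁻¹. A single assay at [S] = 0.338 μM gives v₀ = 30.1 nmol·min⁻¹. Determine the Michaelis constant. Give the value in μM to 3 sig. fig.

From v = Vmax[S]/(Km+[S]), Km = [S](Vmax − v)/v.
Km = 0.338 × (49.6 − 30.1) / 30.1 = 6.591/30.1 = 0.219 μM.

0.219 μM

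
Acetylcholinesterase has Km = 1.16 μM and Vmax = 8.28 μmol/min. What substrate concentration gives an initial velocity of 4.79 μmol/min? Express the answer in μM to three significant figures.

1.59 μM

The required fractional saturation is v/Vmax = 4.79/8.28 = 0.5785.
Then [S]/(Km+[S]) = 0.5785 ⇒ [S] = 1.16 × 0.5785/(1 − 0.5785) = 1.59 μM.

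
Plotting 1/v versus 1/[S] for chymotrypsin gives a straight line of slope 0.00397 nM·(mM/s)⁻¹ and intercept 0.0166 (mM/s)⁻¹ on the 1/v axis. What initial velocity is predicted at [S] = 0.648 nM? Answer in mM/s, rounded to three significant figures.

44.0 mM/s

The y-intercept is 1/Vmax, so Vmax = 1/0.0166 = 60.2 mM/s.
The slope is Km/Vmax, so Km = 0.00397 × 60.2 = 0.239 nM.
Then v = 60.2 × 0.648/(0.239 + 0.648) = 44.0 mM/s.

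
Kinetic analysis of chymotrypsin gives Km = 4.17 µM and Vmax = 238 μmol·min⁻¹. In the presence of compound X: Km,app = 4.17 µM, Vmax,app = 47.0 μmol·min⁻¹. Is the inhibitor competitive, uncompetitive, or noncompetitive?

noncompetitive

Vmax decreases (238 → 47.0 μmol·min⁻¹) while Km is unchanged — pure noncompetitive inhibition.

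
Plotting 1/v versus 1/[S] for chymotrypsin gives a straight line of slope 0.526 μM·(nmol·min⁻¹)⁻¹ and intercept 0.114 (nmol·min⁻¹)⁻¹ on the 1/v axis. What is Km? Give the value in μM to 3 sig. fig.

4.61 μM

y-intercept = 1/Vmax ⇒ Vmax = 8.77 nmol·min⁻¹; slope = Km/Vmax ⇒ Km = slope × Vmax.
Km = 0.526 × 8.77 = 4.61 μM.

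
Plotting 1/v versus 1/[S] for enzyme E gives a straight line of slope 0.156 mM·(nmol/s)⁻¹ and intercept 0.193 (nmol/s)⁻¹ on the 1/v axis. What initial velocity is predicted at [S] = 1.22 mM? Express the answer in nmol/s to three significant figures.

3.12 nmol/s

The y-intercept is 1/Vmax, so Vmax = 1/0.193 = 5.18 nmol/s.
The slope is Km/Vmax, so Km = 0.156 × 5.18 = 0.808 mM.
Then v = 5.18 × 1.22/(0.808 + 1.22) = 3.12 nmol/s.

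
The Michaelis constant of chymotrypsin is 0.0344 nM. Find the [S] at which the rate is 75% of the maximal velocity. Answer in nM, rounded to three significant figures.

v/Vmax = [S]/(Km+[S]) = 0.75, so [S] = Km·0.75/(1 − 0.75) = 0.0344 × 3.000.
[S] = 0.103 nM.

0.103 nM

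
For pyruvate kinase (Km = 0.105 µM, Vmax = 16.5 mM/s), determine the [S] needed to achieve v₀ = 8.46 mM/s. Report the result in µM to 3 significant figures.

0.110 µM

Rearranging v = Vmax[S]/(Km+[S]) gives [S] = Km·v/(Vmax − v).
[S] = 0.105 × 8.46 / (16.5 − 8.46) = 0.8883/8.040 = 0.110 µM.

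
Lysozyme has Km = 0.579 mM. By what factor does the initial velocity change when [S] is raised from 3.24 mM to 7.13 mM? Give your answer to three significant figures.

1.09

The fractional saturations are [S]/(Km+[S]) = 3.24/3.819 = 0.8484 and 7.13/7.709 = 0.9249.
v₂/v₁ is just their ratio: 0.9249/0.8484 = 1.09.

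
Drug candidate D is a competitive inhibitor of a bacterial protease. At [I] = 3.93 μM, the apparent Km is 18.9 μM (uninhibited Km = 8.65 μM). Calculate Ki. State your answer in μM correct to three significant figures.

Competitive: Km,app = α·Km with α = 1 + [I]/Ki.
α = Km,app/Km = 18.9/8.65 = 2.185.
Ki = [I]/(α − 1) = 3.93/1.185 = 3.32 μM.

3.32 μM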